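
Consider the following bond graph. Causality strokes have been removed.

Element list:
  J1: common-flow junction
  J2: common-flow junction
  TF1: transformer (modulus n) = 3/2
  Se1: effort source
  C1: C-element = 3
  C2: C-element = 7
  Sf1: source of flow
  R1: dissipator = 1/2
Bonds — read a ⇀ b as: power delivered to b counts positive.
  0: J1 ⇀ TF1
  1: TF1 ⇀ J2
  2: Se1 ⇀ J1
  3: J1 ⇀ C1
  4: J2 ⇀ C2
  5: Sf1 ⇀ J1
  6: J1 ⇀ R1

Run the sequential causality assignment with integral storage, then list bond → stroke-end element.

#2 stroke at J1  (Se1 fixes effort; stroke away)
#5 stroke at Sf1  (Sf1 fixes flow; stroke at Sf1)
#0 stroke at J1  (1-jn J1 has f-setter on 5)
#3 stroke at J1  (1-jn J1 has f-setter on 5)
#6 stroke at J1  (J1 flow already set via bond 5)
#1 stroke at TF1  (TF TF1: opposite of bond 0)
#4 stroke at J2  (common-f at J2 fixed by 1)

β0 stroke→J1
β1 stroke→TF1
β2 stroke→J1
β3 stroke→J1
β4 stroke→J2
β5 stroke→Sf1
β6 stroke→J1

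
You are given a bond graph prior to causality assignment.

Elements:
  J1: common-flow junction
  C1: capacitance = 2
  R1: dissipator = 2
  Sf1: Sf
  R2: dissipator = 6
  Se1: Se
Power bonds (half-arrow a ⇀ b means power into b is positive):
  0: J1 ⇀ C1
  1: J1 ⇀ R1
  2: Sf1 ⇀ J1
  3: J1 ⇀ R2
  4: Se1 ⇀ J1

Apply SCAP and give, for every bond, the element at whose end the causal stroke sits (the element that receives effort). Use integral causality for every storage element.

b0 →J1
b1 →J1
b2 →Sf1
b3 →J1
b4 →J1

#2 stroke→Sf1  (source Sf1 imposes f)
#4 stroke→J1  (Se1 fixes effort; stroke away)
#0 stroke→J1  (J1 flow already set via bond 2)
#1 stroke→J1  (1-jn J1 has f-setter on 2)
#3 stroke→J1  (1-jn J1 has f-setter on 2)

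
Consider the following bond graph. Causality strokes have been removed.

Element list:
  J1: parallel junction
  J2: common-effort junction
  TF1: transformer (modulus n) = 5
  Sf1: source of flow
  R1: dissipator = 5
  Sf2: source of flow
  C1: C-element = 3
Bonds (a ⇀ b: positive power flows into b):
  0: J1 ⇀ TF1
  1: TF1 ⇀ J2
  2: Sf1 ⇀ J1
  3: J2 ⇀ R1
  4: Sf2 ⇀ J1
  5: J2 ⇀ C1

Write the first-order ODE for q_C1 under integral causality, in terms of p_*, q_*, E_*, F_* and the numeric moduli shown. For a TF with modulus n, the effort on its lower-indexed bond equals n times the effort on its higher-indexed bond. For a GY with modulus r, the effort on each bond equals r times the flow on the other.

β2 |Sf1  (Sf1 (Sf) sets flow on bond)
β4 |Sf2  (Sf2: flow source, stroke at near end)
β0 |J1  (closing 0-jn rule on J1)
β1 |TF1  (TF1: transformer flips bond 0)
β5 |J2  (C1 outputs effort q/C1)
β3 |R1  (0-jn J2 has e-setter on 5)

dq_C1/dt = 5*F_Sf1 + 5*F_Sf2 - q_C1/15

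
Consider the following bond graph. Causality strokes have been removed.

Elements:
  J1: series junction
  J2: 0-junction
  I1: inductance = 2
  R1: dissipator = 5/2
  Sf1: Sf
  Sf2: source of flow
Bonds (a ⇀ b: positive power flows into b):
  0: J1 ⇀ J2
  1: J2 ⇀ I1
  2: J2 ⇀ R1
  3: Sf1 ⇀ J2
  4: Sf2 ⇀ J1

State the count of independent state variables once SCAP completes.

1  (I1 all integral)

b3 stroke at Sf1  (Sf1 (Sf) sets flow on bond)
b4 stroke at Sf2  (Sf2 (Sf) sets flow on bond)
b0 stroke at J1  (1-jn J1 has f-setter on 4)
b1 stroke at I1  (I1: I, integral causality)
b2 stroke at J2  (only one effort-in slot at J2)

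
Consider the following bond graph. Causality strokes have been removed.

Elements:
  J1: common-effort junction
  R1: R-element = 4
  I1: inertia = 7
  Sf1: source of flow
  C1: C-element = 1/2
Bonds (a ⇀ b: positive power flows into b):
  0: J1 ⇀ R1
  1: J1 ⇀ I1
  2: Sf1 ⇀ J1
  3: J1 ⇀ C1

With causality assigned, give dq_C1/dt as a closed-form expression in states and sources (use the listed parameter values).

b2 stroke at Sf1  (Sf1: flow source, stroke at near end)
b1 stroke at I1  (prefer integral on I1)
b3 stroke at J1  (prefer integral on C1)
b0 stroke at R1  (0-jn J1 has e-setter on 3)

dq_C1/dt = F_Sf1 - p_I1/7 - q_C1/2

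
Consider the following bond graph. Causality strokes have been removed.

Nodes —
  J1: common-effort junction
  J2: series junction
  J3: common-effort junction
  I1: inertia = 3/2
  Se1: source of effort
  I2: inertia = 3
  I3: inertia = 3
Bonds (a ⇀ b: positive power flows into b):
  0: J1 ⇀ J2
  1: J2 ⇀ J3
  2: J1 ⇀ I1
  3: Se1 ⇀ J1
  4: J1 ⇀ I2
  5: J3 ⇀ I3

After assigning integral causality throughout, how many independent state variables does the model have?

3  (I1, I2, I3 all integral)

b3 |J1  (source Se1 imposes e)
b0 |J2  (J1: bond 3 brought effort, rest push out)
b2 |I1  (J1 effort already set via bond 3)
b4 |I2  (J1 effort already set via bond 3)
b1 |J3  (J2: last free bond brings flow in)
b5 |I3  (0-jn J3 has e-setter on 1)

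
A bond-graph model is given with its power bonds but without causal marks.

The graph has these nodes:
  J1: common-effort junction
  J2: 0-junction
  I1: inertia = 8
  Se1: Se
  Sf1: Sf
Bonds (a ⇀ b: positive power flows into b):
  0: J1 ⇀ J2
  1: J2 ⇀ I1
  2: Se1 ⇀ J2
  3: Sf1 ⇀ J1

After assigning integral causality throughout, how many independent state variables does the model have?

1  (I1 all integral)

#2 →J2  (Se1 fixes effort; stroke away)
#3 →Sf1  (Sf1: flow source, stroke at near end)
#0 →J1  (J1: last free bond brings effort in)
#1 →I1  (J2 effort already set via bond 2)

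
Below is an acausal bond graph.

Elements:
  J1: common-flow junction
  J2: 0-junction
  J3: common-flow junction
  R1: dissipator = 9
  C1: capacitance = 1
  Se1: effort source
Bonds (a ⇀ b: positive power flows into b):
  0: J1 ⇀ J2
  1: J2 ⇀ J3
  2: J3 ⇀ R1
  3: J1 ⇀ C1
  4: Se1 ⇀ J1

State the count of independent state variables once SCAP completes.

1  (C1 all integral)

b4 stroke→J1  (Se1: effort source, stroke at far end)
b3 stroke→J1  (C1 outputs effort q/C1)
b0 stroke→J2  (only one flow-in slot at J1)
b1 stroke→J3  (J2: bond 0 brought effort, rest push out)
b2 stroke→R1  (J3 needs exactly one f-in)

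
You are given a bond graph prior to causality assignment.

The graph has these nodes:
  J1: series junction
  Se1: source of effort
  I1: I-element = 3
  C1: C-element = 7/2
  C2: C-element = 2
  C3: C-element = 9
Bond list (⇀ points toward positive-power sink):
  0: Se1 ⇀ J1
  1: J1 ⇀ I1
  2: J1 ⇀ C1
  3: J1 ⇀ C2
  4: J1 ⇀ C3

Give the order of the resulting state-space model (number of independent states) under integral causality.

4  (C1, C2, C3, I1 all integral)

β0 →J1  (Se1 (Se) sets effort on bond)
β1 →I1  (prefer integral on I1)
β2 →J1  (1-jn J1 has f-setter on 1)
β3 →J1  (1-jn J1 has f-setter on 1)
β4 →J1  (J1: bond 1 brought flow, rest push out)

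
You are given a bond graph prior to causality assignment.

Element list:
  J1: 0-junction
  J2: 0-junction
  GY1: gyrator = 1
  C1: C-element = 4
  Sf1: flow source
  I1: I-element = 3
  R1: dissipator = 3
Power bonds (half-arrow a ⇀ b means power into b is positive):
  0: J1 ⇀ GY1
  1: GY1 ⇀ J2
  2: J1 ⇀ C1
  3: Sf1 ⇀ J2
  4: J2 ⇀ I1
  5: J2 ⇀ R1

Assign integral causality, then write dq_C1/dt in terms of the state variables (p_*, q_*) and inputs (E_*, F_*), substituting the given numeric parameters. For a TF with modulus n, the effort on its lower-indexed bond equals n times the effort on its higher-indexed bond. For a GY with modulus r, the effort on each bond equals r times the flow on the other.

b3 stroke at Sf1  (source Sf1 imposes f)
b2 stroke at J1  (C1 outputs effort q/C1)
b0 stroke at GY1  (J1: bond 2 brought effort, rest push out)
b1 stroke at GY1  (GY1 both-in/both-out from 0)
b4 stroke at I1  (prefer integral on I1)
b5 stroke at J2  (only one effort-in slot at J2)

dq_C1/dt = -3*F_Sf1 + p_I1 - 3*q_C1/4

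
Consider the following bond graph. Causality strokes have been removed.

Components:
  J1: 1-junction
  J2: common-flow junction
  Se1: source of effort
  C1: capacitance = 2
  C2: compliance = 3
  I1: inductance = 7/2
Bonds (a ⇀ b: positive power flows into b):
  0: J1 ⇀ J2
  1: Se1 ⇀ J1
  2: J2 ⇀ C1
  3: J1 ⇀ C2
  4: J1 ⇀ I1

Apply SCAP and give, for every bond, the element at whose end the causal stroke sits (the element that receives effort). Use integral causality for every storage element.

β1 stroke at J1  (Se1 (Se) sets effort on bond)
β2 stroke at J2  (prefer integral on C1)
β0 stroke at J1  (only one flow-in slot at J2)
β3 stroke at J1  (C2 integral (e out))
β4 stroke at I1  (J1: last free bond brings flow in)

#0 stroke at J1
#1 stroke at J1
#2 stroke at J2
#3 stroke at J1
#4 stroke at I1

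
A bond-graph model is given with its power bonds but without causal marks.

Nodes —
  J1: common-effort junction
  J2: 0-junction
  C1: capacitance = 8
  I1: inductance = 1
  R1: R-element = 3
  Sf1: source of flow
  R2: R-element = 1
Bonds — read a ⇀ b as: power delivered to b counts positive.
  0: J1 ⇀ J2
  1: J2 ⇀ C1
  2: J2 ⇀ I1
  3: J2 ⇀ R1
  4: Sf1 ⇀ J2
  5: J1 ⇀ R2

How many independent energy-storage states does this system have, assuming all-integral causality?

#4 stroke at Sf1  (Sf1 fixes flow; stroke at Sf1)
#1 stroke at J2  (prefer integral on C1)
#0 stroke at J1  (common-e at J2 fixed by 1)
#2 stroke at I1  (J2: bond 1 brought effort, rest push out)
#3 stroke at R1  (0-jn J2 has e-setter on 1)
#5 stroke at R2  (J1: bond 0 brought effort, rest push out)

2  (C1, I1 all integral)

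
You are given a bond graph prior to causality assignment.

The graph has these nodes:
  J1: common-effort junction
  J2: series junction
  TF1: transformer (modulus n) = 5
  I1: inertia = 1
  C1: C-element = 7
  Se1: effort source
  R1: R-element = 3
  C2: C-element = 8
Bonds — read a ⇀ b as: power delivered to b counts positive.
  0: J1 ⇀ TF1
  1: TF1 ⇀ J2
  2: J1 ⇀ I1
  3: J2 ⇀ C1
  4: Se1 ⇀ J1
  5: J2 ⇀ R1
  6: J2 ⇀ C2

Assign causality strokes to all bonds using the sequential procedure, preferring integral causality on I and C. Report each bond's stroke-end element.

bond 4 →J1  (Se1: effort source, stroke at far end)
bond 0 →TF1  (J1: bond 4 brought effort, rest push out)
bond 2 →I1  (J1: bond 4 brought effort, rest push out)
bond 1 →J2  (TF1 one-in-one-out from 0)
bond 3 →J2  (C1 outputs effort q/C1)
bond 6 →J2  (C2 outputs effort q/C2)
bond 5 →R1  (J2 needs exactly one f-in)

β0 →TF1
β1 →J2
β2 →I1
β3 →J2
β4 →J1
β5 →R1
β6 →J2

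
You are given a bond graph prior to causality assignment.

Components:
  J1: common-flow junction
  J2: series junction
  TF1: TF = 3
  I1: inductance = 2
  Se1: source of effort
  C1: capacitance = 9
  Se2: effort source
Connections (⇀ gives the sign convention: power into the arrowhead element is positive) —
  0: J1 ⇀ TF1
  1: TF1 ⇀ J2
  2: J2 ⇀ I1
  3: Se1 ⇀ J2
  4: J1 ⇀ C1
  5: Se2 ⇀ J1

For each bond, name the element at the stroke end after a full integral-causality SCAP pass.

#3 stroke→J2  (Se1 fixes effort; stroke away)
#5 stroke→J1  (Se2: effort source, stroke at far end)
#2 stroke→I1  (I1 outputs flow p/I1)
#1 stroke→J2  (J2: bond 2 brought flow, rest push out)
#0 stroke→TF1  (TF1: transformer flips bond 1)
#4 stroke→J1  (J1 flow already set via bond 0)

b0 |TF1
b1 |J2
b2 |I1
b3 |J2
b4 |J1
b5 |J1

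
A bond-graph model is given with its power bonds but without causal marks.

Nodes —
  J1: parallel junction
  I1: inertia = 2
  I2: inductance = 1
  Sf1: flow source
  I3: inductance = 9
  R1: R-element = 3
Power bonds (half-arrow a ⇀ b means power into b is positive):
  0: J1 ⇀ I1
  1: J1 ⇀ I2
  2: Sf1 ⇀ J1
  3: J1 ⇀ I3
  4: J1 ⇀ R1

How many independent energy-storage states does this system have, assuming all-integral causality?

3  (I1, I2, I3 all integral)

#2 stroke at Sf1  (Sf1 fixes flow; stroke at Sf1)
#0 stroke at I1  (I1 integral (f out))
#1 stroke at I2  (I2 integral (f out))
#3 stroke at I3  (prefer integral on I3)
#4 stroke at J1  (J1: last free bond brings effort in)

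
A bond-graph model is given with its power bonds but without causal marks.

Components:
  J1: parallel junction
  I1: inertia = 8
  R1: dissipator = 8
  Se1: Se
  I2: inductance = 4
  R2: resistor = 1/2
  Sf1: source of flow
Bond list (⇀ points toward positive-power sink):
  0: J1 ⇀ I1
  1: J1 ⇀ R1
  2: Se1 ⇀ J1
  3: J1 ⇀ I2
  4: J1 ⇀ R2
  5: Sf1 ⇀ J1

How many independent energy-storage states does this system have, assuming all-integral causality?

2  (I1, I2 all integral)

bond 2 →J1  (Se1 fixes effort; stroke away)
bond 5 →Sf1  (Sf1 fixes flow; stroke at Sf1)
bond 0 →I1  (common-e at J1 fixed by 2)
bond 1 →R1  (0-jn J1 has e-setter on 2)
bond 3 →I2  (common-e at J1 fixed by 2)
bond 4 →R2  (0-jn J1 has e-setter on 2)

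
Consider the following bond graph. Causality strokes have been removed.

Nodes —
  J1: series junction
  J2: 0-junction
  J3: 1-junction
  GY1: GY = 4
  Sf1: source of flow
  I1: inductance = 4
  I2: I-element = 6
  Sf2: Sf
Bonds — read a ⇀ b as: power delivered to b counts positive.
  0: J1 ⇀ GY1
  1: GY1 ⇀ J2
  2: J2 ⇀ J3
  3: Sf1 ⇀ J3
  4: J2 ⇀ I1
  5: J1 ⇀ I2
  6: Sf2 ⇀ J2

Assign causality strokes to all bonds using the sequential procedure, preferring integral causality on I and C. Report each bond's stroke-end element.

#3 stroke→Sf1  (Sf1 (Sf) sets flow on bond)
#6 stroke→Sf2  (Sf2: flow source, stroke at near end)
#2 stroke→J3  (1-jn J3 has f-setter on 3)
#4 stroke→I1  (I1 integral (f out))
#1 stroke→J2  (J2 needs exactly one e-in)
#0 stroke→J1  (GY GY1: same side as bond 1)
#5 stroke→I2  (J1: last free bond brings flow in)

β0 stroke→J1
β1 stroke→J2
β2 stroke→J3
β3 stroke→Sf1
β4 stroke→I1
β5 stroke→I2
β6 stroke→Sf2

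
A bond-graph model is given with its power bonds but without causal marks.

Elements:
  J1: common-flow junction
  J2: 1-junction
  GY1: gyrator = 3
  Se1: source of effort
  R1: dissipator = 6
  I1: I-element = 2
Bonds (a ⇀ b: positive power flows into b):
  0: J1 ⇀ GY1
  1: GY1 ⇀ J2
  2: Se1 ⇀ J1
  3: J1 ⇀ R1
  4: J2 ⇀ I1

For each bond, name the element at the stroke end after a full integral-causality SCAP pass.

β0 stroke at J1
β1 stroke at J2
β2 stroke at J1
β3 stroke at R1
β4 stroke at I1

b2 →J1  (Se1 (Se) sets effort on bond)
b4 →I1  (I1 integral (f out))
b1 →J2  (J2: bond 4 brought flow, rest push out)
b0 →J1  (GY1 both-in/both-out from 1)
b3 →R1  (closing 1-jn rule on J1)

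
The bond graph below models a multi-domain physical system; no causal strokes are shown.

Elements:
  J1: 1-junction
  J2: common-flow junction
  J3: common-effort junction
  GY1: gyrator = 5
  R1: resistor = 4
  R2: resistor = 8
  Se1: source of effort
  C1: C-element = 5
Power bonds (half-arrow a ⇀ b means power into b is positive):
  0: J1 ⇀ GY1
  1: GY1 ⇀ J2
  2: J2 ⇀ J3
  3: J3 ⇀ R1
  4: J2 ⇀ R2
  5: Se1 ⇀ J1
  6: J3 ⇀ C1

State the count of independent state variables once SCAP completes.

1  (C1 all integral)

β5 stroke at J1  (Se1 (Se) sets effort on bond)
β0 stroke at GY1  (J1 needs exactly one f-in)
β1 stroke at GY1  (GY GY1: same side as bond 0)
β2 stroke at J2  (common-f at J2 fixed by 1)
β4 stroke at J2  (J2 flow already set via bond 1)
β6 stroke at J3  (C1: C, integral causality)
β3 stroke at R1  (common-e at J3 fixed by 6)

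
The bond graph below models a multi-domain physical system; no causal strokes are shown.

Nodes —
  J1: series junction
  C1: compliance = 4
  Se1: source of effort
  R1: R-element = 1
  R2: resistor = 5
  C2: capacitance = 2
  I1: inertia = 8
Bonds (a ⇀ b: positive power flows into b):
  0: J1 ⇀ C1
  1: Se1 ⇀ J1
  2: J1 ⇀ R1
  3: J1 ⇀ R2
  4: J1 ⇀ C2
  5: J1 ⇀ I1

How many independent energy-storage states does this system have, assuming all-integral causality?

β1 →J1  (Se1: effort source, stroke at far end)
β0 →J1  (C1 outputs effort q/C1)
β4 →J1  (C2 integral (e out))
β5 →I1  (prefer integral on I1)
β2 →J1  (common-f at J1 fixed by 5)
β3 →J1  (J1 flow already set via bond 5)

3  (C1, C2, I1 all integral)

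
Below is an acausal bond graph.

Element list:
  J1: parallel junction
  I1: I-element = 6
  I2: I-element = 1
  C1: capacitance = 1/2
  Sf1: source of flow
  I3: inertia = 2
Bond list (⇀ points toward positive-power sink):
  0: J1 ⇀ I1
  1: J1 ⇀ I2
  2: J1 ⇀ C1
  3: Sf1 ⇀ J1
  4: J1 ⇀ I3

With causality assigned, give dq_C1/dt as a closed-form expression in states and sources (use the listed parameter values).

dq_C1/dt = F_Sf1 - p_I1/6 - p_I2 - p_I3/2

bond 3 →Sf1  (Sf1 (Sf) sets flow on bond)
bond 0 →I1  (prefer integral on I1)
bond 1 →I2  (I2 integral (f out))
bond 2 →J1  (C1: C, integral causality)
bond 4 →I3  (0-jn J1 has e-setter on 2)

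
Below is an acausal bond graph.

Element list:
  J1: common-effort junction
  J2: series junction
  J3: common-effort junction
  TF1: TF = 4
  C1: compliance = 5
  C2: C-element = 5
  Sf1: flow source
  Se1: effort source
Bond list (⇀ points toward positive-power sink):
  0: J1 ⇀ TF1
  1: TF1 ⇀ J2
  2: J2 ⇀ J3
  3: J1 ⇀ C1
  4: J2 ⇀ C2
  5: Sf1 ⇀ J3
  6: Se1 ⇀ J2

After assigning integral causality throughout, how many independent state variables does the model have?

#5 stroke at Sf1  (Sf1 fixes flow; stroke at Sf1)
#6 stroke at J2  (source Se1 imposes e)
#2 stroke at J3  (J3 needs exactly one e-in)
#1 stroke at J2  (common-f at J2 fixed by 2)
#4 stroke at J2  (1-jn J2 has f-setter on 2)
#0 stroke at TF1  (TF1 one-in-one-out from 1)
#3 stroke at J1  (J1 needs exactly one e-in)

2  (C1, C2 all integral)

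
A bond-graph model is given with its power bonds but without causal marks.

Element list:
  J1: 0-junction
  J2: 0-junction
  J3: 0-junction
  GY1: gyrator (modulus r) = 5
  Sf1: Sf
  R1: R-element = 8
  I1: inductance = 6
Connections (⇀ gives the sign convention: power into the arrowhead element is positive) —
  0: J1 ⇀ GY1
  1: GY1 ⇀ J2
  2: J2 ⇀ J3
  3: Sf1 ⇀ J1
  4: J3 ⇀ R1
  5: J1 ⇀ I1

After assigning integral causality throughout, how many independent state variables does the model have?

1  (I1 all integral)

#3 →Sf1  (source Sf1 imposes f)
#5 →I1  (I1 outputs flow p/I1)
#0 →J1  (only one effort-in slot at J1)
#1 →J2  (through GY1, causality inverts; strokes same side of GY1)
#2 →J3  (0-jn J2 has e-setter on 1)
#4 →R1  (J3: bond 2 brought effort, rest push out)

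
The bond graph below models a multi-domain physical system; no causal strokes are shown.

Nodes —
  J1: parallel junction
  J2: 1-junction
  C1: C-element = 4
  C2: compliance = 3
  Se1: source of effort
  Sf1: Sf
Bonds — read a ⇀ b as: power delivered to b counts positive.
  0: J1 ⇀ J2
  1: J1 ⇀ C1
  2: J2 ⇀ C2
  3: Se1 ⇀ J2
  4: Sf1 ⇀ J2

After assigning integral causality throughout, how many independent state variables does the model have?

2  (C1, C2 all integral)

β3 →J2  (Se1 (Se) sets effort on bond)
β4 →Sf1  (source Sf1 imposes f)
β0 →J2  (J2: bond 4 brought flow, rest push out)
β2 →J2  (J2: bond 4 brought flow, rest push out)
β1 →J1  (J1 needs exactly one e-in)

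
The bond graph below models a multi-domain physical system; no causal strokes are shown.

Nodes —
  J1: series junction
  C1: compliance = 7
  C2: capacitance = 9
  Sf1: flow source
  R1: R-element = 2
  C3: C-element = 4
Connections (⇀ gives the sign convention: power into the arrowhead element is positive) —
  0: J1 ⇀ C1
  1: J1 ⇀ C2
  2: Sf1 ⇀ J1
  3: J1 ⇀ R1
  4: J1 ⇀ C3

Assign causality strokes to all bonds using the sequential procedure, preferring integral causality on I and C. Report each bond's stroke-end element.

bond 2 stroke at Sf1  (Sf1 fixes flow; stroke at Sf1)
bond 0 stroke at J1  (1-jn J1 has f-setter on 2)
bond 1 stroke at J1  (common-f at J1 fixed by 2)
bond 3 stroke at J1  (common-f at J1 fixed by 2)
bond 4 stroke at J1  (J1 flow already set via bond 2)

β0 stroke→J1
β1 stroke→J1
β2 stroke→Sf1
β3 stroke→J1
β4 stroke→J1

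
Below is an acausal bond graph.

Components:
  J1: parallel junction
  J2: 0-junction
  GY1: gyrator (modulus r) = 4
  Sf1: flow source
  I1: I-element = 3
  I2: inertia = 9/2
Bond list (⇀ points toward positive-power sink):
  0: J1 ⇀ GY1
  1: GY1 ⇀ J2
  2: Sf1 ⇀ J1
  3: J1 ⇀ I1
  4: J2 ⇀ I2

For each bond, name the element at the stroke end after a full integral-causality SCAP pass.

#2 |Sf1  (Sf1 (Sf) sets flow on bond)
#3 |I1  (prefer integral on I1)
#0 |J1  (closing 0-jn rule on J1)
#1 |J2  (GY1 both-in/both-out from 0)
#4 |I2  (J2 effort already set via bond 1)

b0 stroke→J1
b1 stroke→J2
b2 stroke→Sf1
b3 stroke→I1
b4 stroke→I2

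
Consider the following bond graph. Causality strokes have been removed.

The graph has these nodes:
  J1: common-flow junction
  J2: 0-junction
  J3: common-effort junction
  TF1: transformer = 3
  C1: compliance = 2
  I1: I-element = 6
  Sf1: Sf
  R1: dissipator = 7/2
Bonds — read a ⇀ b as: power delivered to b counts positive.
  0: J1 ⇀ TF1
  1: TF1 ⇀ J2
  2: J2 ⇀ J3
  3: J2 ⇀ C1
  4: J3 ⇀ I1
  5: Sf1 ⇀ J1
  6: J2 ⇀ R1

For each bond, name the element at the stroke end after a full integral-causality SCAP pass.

b5 |Sf1  (Sf1 (Sf) sets flow on bond)
b0 |J1  (1-jn J1 has f-setter on 5)
b1 |TF1  (TF TF1: opposite of bond 0)
b3 |J2  (prefer integral on C1)
b2 |J3  (J2: bond 3 brought effort, rest push out)
b6 |R1  (J2 effort already set via bond 3)
b4 |I1  (common-e at J3 fixed by 2)

#0 |J1
#1 |TF1
#2 |J3
#3 |J2
#4 |I1
#5 |Sf1
#6 |R1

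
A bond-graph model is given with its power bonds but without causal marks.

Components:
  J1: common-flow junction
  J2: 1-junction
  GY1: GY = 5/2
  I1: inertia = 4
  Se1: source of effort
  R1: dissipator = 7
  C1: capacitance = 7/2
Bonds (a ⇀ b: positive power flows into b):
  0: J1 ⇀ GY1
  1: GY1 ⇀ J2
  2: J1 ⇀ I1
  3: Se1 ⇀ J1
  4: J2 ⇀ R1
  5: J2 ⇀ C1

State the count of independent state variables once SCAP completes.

2  (C1, I1 all integral)

β3 stroke at J1  (Se1: effort source, stroke at far end)
β2 stroke at I1  (I1: I, integral causality)
β0 stroke at J1  (J1 flow already set via bond 2)
β1 stroke at J2  (GY GY1: same side as bond 0)
β5 stroke at J2  (C1 outputs effort q/C1)
β4 stroke at R1  (closing 1-jn rule on J2)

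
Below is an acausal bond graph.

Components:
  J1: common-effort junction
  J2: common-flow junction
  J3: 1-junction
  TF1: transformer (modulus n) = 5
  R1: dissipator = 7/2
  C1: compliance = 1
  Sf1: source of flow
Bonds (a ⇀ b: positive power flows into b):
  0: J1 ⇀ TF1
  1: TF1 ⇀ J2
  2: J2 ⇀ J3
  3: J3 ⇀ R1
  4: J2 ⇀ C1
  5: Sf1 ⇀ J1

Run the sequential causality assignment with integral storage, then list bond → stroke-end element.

b0 stroke at J1
b1 stroke at TF1
b2 stroke at J2
b3 stroke at J3
b4 stroke at J2
b5 stroke at Sf1

#5 stroke→Sf1  (Sf1 (Sf) sets flow on bond)
#0 stroke→J1  (J1: last free bond brings effort in)
#1 stroke→TF1  (TF TF1: opposite of bond 0)
#2 stroke→J2  (1-jn J2 has f-setter on 1)
#4 stroke→J2  (1-jn J2 has f-setter on 1)
#3 stroke→J3  (J3: bond 2 brought flow, rest push out)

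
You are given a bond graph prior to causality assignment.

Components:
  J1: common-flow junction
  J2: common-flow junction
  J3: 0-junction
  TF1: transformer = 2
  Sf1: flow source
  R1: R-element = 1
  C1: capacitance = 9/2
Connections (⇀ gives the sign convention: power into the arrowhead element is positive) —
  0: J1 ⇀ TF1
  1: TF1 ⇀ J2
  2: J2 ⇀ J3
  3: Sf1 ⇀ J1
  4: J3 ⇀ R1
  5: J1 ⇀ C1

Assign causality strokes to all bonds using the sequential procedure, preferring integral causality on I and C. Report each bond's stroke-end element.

β3 →Sf1  (Sf1 fixes flow; stroke at Sf1)
β0 →J1  (J1: bond 3 brought flow, rest push out)
β5 →J1  (common-f at J1 fixed by 3)
β1 →TF1  (TF1 one-in-one-out from 0)
β2 →J2  (1-jn J2 has f-setter on 1)
β4 →J3  (closing 0-jn rule on J3)

bond 0 stroke at J1
bond 1 stroke at TF1
bond 2 stroke at J2
bond 3 stroke at Sf1
bond 4 stroke at J3
bond 5 stroke at J1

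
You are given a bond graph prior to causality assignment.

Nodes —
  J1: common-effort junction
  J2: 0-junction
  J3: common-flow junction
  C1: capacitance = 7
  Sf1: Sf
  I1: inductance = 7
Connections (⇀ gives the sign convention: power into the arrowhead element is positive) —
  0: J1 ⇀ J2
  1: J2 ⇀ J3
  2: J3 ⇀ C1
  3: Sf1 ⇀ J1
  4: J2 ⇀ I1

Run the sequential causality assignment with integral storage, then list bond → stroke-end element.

b0 |J1
b1 |J2
b2 |J3
b3 |Sf1
b4 |I1

bond 3 |Sf1  (Sf1: flow source, stroke at near end)
bond 0 |J1  (closing 0-jn rule on J1)
bond 2 |J3  (C1 integral (e out))
bond 1 |J2  (J3 needs exactly one f-in)
bond 4 |I1  (J2: bond 1 brought effort, rest push out)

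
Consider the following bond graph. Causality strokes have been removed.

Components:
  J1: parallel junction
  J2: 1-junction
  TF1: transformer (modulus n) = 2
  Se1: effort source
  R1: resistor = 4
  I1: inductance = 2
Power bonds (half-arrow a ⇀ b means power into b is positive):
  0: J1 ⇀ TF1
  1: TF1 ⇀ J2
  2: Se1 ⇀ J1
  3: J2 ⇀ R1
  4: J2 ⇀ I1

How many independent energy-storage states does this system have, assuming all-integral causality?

bond 2 →J1  (Se1: effort source, stroke at far end)
bond 0 →TF1  (J1: bond 2 brought effort, rest push out)
bond 1 →J2  (TF1: transformer flips bond 0)
bond 4 →I1  (I1 integral (f out))
bond 3 →J2  (common-f at J2 fixed by 4)

1  (I1 all integral)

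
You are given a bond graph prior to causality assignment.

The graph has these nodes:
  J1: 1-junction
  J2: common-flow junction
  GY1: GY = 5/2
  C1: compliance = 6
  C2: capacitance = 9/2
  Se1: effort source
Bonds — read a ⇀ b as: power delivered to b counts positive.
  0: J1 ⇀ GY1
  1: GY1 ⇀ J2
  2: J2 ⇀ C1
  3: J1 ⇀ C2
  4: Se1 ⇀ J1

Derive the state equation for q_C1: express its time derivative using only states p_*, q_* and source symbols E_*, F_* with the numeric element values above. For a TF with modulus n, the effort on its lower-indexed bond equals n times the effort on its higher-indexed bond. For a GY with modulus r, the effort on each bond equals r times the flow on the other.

dq_C1/dt = 2*E_Se1/5 - 4*q_C2/45

bond 4 |J1  (Se1 (Se) sets effort on bond)
bond 2 |J2  (C1 integral (e out))
bond 1 |GY1  (J2 needs exactly one f-in)
bond 0 |GY1  (GY1 both-in/both-out from 1)
bond 3 |J1  (common-f at J1 fixed by 0)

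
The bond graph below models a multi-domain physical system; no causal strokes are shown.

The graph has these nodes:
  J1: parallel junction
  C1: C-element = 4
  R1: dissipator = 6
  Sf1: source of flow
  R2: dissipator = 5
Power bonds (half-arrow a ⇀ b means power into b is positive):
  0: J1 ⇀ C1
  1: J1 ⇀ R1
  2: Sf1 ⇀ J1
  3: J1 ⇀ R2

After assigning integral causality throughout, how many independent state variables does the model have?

b2 stroke→Sf1  (source Sf1 imposes f)
b0 stroke→J1  (C1 integral (e out))
b1 stroke→R1  (0-jn J1 has e-setter on 0)
b3 stroke→R2  (0-jn J1 has e-setter on 0)

1  (C1 all integral)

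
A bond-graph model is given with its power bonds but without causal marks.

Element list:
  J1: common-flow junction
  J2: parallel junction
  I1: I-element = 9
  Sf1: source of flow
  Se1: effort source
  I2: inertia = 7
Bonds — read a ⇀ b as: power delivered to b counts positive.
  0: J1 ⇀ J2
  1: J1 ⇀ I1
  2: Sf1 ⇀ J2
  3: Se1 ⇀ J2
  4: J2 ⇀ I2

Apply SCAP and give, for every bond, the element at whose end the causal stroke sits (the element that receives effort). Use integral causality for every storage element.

bond 2 |Sf1  (Sf1: flow source, stroke at near end)
bond 3 |J2  (Se1: effort source, stroke at far end)
bond 0 |J1  (0-jn J2 has e-setter on 3)
bond 4 |I2  (0-jn J2 has e-setter on 3)
bond 1 |I1  (closing 1-jn rule on J1)

b0 stroke→J1
b1 stroke→I1
b2 stroke→Sf1
b3 stroke→J2
b4 stroke→I2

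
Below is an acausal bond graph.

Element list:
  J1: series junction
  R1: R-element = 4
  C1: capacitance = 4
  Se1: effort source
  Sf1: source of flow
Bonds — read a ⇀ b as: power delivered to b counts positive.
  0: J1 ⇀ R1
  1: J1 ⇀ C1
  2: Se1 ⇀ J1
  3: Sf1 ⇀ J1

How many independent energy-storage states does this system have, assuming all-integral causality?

1  (C1 all integral)

b2 stroke at J1  (Se1 fixes effort; stroke away)
b3 stroke at Sf1  (source Sf1 imposes f)
b0 stroke at J1  (J1 flow already set via bond 3)
b1 stroke at J1  (common-f at J1 fixed by 3)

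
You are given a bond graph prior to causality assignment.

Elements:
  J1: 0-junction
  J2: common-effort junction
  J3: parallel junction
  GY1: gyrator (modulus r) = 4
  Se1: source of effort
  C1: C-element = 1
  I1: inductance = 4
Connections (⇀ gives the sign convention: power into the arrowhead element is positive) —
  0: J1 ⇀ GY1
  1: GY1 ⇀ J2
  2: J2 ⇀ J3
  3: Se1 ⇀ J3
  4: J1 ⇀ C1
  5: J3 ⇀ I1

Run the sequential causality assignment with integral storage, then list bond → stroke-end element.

β3 →J3  (Se1 (Se) sets effort on bond)
β2 →J2  (J3 effort already set via bond 3)
β5 →I1  (common-e at J3 fixed by 3)
β1 →GY1  (common-e at J2 fixed by 2)
β0 →GY1  (GY1 both-in/both-out from 1)
β4 →J1  (J1 needs exactly one e-in)

b0 →GY1
b1 →GY1
b2 →J2
b3 →J3
b4 →J1
b5 →I1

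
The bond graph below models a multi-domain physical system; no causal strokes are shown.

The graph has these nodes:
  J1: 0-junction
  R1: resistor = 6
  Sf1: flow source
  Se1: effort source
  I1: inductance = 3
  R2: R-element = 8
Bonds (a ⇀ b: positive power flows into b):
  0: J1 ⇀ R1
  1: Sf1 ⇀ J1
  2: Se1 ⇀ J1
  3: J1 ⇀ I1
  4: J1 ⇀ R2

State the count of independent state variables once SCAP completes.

1  (I1 all integral)

bond 1 stroke at Sf1  (Sf1 (Sf) sets flow on bond)
bond 2 stroke at J1  (source Se1 imposes e)
bond 0 stroke at R1  (0-jn J1 has e-setter on 2)
bond 3 stroke at I1  (common-e at J1 fixed by 2)
bond 4 stroke at R2  (common-e at J1 fixed by 2)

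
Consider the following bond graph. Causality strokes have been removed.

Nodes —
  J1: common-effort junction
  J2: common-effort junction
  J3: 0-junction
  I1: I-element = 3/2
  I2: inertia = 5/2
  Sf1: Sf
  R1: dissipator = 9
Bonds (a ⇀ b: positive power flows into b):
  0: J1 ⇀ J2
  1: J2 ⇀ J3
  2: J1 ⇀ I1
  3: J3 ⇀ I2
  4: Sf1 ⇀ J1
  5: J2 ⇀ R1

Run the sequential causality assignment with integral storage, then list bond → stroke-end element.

β4 stroke at Sf1  (Sf1 fixes flow; stroke at Sf1)
β2 stroke at I1  (I1 integral (f out))
β0 stroke at J1  (closing 0-jn rule on J1)
β3 stroke at I2  (I2: I, integral causality)
β1 stroke at J3  (J3: last free bond brings effort in)
β5 stroke at J2  (only one effort-in slot at J2)

β0 |J1
β1 |J3
β2 |I1
β3 |I2
β4 |Sf1
β5 |J2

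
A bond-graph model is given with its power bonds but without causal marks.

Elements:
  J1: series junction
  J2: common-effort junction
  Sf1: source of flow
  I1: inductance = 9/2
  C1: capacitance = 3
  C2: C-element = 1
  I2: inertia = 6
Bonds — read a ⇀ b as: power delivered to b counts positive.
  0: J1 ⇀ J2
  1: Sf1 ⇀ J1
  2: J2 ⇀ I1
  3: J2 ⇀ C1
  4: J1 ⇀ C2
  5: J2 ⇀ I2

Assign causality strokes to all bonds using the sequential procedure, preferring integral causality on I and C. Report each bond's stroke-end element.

b0 stroke at J1
b1 stroke at Sf1
b2 stroke at I1
b3 stroke at J2
b4 stroke at J1
b5 stroke at I2

#1 stroke→Sf1  (Sf1 (Sf) sets flow on bond)
#0 stroke→J1  (J1: bond 1 brought flow, rest push out)
#4 stroke→J1  (J1: bond 1 brought flow, rest push out)
#2 stroke→I1  (I1 outputs flow p/I1)
#3 stroke→J2  (C1: C, integral causality)
#5 stroke→I2  (0-jn J2 has e-setter on 3)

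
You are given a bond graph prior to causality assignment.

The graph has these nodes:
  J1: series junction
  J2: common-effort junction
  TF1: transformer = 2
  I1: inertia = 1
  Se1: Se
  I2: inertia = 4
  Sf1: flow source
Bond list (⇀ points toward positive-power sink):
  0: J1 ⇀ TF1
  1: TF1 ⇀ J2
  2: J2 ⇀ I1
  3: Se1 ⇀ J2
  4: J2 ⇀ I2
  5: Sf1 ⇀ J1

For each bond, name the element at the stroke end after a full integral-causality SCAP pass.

b3 stroke at J2  (Se1 (Se) sets effort on bond)
b5 stroke at Sf1  (Sf1: flow source, stroke at near end)
b0 stroke at J1  (common-f at J1 fixed by 5)
b1 stroke at TF1  (common-e at J2 fixed by 3)
b2 stroke at I1  (J2: bond 3 brought effort, rest push out)
b4 stroke at I2  (0-jn J2 has e-setter on 3)

β0 stroke→J1
β1 stroke→TF1
β2 stroke→I1
β3 stroke→J2
β4 stroke→I2
β5 stroke→Sf1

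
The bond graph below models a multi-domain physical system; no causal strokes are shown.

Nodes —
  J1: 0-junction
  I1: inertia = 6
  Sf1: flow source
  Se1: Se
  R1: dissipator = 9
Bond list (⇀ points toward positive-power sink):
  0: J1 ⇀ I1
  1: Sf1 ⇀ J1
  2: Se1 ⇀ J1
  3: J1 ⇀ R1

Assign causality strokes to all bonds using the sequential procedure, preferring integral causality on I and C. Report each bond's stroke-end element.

#0 →I1
#1 →Sf1
#2 →J1
#3 →R1

b1 stroke→Sf1  (source Sf1 imposes f)
b2 stroke→J1  (Se1 (Se) sets effort on bond)
b0 stroke→I1  (J1: bond 2 brought effort, rest push out)
b3 stroke→R1  (J1: bond 2 brought effort, rest push out)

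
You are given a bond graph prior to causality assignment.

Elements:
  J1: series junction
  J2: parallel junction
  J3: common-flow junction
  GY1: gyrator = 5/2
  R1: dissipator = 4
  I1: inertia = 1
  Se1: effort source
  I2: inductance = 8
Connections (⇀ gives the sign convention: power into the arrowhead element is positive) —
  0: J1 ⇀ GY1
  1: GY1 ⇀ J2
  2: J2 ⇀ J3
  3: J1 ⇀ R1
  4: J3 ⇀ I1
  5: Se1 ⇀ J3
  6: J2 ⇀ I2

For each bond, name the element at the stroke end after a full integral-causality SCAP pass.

β5 stroke→J3  (Se1: effort source, stroke at far end)
β4 stroke→I1  (I1 outputs flow p/I1)
β2 stroke→J3  (common-f at J3 fixed by 4)
β6 stroke→I2  (I2 integral (f out))
β1 stroke→J2  (closing 0-jn rule on J2)
β0 stroke→J1  (GY GY1: same side as bond 1)
β3 stroke→R1  (J1 needs exactly one f-in)

β0 |J1
β1 |J2
β2 |J3
β3 |R1
β4 |I1
β5 |J3
β6 |I2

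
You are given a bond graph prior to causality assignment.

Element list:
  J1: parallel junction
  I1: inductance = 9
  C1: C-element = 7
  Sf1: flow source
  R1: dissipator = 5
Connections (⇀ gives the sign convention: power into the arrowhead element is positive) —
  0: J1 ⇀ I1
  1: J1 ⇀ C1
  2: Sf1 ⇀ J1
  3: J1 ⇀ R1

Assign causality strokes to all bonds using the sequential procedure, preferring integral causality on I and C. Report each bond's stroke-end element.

b2 stroke→Sf1  (Sf1 fixes flow; stroke at Sf1)
b0 stroke→I1  (I1: I, integral causality)
b1 stroke→J1  (C1: C, integral causality)
b3 stroke→R1  (J1 effort already set via bond 1)

β0 →I1
β1 →J1
β2 →Sf1
β3 →R1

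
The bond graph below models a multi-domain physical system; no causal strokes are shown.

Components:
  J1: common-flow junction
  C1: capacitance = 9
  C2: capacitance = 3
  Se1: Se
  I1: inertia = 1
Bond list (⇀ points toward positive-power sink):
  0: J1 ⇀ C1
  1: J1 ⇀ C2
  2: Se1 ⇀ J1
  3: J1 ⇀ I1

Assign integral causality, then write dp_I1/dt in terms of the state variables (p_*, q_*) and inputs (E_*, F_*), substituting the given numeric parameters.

#2 stroke→J1  (source Se1 imposes e)
#0 stroke→J1  (prefer integral on C1)
#1 stroke→J1  (C2: C, integral causality)
#3 stroke→I1  (J1 needs exactly one f-in)

dp_I1/dt = E_Se1 - q_C1/9 - q_C2/3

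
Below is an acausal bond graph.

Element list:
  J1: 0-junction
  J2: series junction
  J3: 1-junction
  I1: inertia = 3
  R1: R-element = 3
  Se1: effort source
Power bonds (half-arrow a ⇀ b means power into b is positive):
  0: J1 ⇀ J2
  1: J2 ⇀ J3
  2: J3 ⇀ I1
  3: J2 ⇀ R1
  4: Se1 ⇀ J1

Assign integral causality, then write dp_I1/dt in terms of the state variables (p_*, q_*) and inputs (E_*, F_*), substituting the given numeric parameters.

dp_I1/dt = E_Se1 - p_I1

b4 stroke→J1  (Se1 (Se) sets effort on bond)
b0 stroke→J2  (0-jn J1 has e-setter on 4)
b2 stroke→I1  (prefer integral on I1)
b1 stroke→J3  (J3 flow already set via bond 2)
b3 stroke→J2  (1-jn J2 has f-setter on 1)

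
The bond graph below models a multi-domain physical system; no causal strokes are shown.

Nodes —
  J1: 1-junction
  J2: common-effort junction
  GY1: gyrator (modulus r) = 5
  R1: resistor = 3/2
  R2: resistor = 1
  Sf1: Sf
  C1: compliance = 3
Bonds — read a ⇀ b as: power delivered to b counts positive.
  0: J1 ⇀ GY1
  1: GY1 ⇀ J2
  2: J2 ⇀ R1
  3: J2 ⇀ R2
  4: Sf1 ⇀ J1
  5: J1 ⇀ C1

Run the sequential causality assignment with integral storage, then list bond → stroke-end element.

#4 |Sf1  (Sf1: flow source, stroke at near end)
#0 |J1  (J1 flow already set via bond 4)
#5 |J1  (J1: bond 4 brought flow, rest push out)
#1 |J2  (through GY1, causality inverts; strokes same side of GY1)
#2 |R1  (J2: bond 1 brought effort, rest push out)
#3 |R2  (common-e at J2 fixed by 1)

β0 stroke→J1
β1 stroke→J2
β2 stroke→R1
β3 stroke→R2
β4 stroke→Sf1
β5 stroke→J1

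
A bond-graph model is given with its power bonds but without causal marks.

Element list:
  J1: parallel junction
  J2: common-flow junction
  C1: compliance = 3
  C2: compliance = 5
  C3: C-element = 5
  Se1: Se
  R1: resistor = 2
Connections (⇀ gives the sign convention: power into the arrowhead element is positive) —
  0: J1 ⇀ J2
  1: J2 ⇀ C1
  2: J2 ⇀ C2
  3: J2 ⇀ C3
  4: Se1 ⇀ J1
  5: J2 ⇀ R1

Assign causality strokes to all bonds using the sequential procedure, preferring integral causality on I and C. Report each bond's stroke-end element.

b0 stroke at J2
b1 stroke at J2
b2 stroke at J2
b3 stroke at J2
b4 stroke at J1
b5 stroke at R1

#4 stroke→J1  (Se1 (Se) sets effort on bond)
#0 stroke→J2  (J1 effort already set via bond 4)
#1 stroke→J2  (C1: C, integral causality)
#2 stroke→J2  (C2 outputs effort q/C2)
#3 stroke→J2  (C3: C, integral causality)
#5 stroke→R1  (J2 needs exactly one f-in)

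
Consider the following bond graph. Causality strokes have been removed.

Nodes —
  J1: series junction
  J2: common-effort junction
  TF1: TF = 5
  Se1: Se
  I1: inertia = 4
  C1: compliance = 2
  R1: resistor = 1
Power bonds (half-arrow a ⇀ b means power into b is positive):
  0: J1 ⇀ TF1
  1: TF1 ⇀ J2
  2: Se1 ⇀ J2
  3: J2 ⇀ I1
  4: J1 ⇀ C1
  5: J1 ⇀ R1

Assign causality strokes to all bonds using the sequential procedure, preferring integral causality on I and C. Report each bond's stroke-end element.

β2 stroke→J2  (Se1 (Se) sets effort on bond)
β1 stroke→TF1  (J2 effort already set via bond 2)
β3 stroke→I1  (common-e at J2 fixed by 2)
β0 stroke→J1  (TF TF1: opposite of bond 1)
β4 stroke→J1  (C1 outputs effort q/C1)
β5 stroke→R1  (only one flow-in slot at J1)

bond 0 →J1
bond 1 →TF1
bond 2 →J2
bond 3 →I1
bond 4 →J1
bond 5 →R1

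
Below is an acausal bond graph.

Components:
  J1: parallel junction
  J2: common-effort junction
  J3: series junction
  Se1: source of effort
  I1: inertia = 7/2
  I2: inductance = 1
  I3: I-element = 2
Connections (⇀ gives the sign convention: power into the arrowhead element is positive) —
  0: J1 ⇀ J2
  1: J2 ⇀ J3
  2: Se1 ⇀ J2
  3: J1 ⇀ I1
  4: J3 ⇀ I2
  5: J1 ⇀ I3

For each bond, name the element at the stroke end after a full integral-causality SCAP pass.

b0 stroke at J1
b1 stroke at J3
b2 stroke at J2
b3 stroke at I1
b4 stroke at I2
b5 stroke at I3

#2 |J2  (Se1 (Se) sets effort on bond)
#0 |J1  (J2: bond 2 brought effort, rest push out)
#1 |J3  (0-jn J2 has e-setter on 2)
#4 |I2  (closing 1-jn rule on J3)
#3 |I1  (J1: bond 0 brought effort, rest push out)
#5 |I3  (J1: bond 0 brought effort, rest push out)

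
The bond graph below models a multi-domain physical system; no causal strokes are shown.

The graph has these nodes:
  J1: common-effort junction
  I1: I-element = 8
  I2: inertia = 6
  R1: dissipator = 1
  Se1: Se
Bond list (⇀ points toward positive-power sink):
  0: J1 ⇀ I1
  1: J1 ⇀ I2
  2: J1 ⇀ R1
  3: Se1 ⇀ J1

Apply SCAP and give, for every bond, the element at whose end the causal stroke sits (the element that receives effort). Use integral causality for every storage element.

b0 stroke at I1
b1 stroke at I2
b2 stroke at R1
b3 stroke at J1

β3 →J1  (source Se1 imposes e)
β0 →I1  (common-e at J1 fixed by 3)
β1 →I2  (J1 effort already set via bond 3)
β2 →R1  (J1: bond 3 brought effort, rest push out)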